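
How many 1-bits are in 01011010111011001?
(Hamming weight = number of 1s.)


Counting 1s in 01011010111011001

10


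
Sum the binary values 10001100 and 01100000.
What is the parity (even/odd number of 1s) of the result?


10001100 = 140
01100000 = 96
Sum = 236 = 11101100
1s count = 5

odd parity (5 ones in 11101100)


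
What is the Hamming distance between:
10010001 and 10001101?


XOR: 00011100
Count of 1s: 3

3


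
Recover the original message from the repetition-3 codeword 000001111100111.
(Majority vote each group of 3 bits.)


Groups: 000, 001, 111, 100, 111
Majority votes: 00101

00101


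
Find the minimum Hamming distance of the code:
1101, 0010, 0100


Comparing all pairs, minimum distance: 2
Can detect 1 errors, correct 0 errors

2


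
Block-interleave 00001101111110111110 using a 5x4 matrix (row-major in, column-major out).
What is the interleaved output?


Matrix:
  0000
  1101
  1111
  1011
  1110
Read columns: 01111011010011101110

01111011010011101110


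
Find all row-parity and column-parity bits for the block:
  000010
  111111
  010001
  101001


Row parities: 1001
Column parities: 000101

Row P: 1001, Col P: 000101, Corner: 0


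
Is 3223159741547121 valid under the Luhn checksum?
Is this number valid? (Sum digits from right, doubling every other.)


Luhn sum = 63
63 mod 10 = 3

Invalid (Luhn sum mod 10 = 3)


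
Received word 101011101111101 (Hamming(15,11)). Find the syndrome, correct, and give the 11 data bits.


Syndrome = 0: no error detected

Data: 11111111101 (no errors)


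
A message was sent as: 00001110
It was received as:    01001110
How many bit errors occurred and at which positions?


XOR: 01000000

1 error(s) at position(s): 1


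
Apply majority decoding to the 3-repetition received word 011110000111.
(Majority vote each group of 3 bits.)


Groups: 011, 110, 000, 111
Majority votes: 1101

1101


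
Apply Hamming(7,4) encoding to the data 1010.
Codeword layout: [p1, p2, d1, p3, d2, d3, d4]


Parity bits: p1=1, p2=0, p3=1

1011010


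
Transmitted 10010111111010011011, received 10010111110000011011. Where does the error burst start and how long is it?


XOR: 00000000001010000000

Burst at position 10, length 3


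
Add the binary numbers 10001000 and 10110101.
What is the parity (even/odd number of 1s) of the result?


10001000 = 136
10110101 = 181
Sum = 317 = 100111101
1s count = 6

even parity (6 ones in 100111101)


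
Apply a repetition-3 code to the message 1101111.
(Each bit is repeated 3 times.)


Each bit -> 3 copies

111111000111111111111


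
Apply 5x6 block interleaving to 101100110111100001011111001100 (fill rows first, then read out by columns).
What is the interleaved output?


Matrix:
  101100
  110111
  100001
  011111
  001100
Read columns: 111000101010011110110101001110

111000101010011110110101001110


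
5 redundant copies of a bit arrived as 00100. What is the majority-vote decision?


Ones: 1 out of 5
Threshold: 3

0 (1/5 voted 1)


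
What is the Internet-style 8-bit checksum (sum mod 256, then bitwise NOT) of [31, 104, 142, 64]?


Sum = 341 mod 256 = 85
Complement = 170

170


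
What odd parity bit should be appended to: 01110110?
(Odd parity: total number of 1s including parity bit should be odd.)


Number of 1s in data: 5
Parity bit: 0

0


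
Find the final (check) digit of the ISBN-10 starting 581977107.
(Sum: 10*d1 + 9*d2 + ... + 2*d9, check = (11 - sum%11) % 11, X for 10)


Weighted sum: 288
288 mod 11 = 2

Check digit: 9


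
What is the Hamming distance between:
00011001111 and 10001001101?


XOR: 10010000010
Count of 1s: 3

3


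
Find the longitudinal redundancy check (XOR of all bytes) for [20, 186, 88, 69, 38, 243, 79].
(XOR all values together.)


XOR chain: 20 ^ 186 ^ 88 ^ 69 ^ 38 ^ 243 ^ 79 = 41

41


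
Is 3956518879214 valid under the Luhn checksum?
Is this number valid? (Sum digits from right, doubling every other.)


Luhn sum = 66
66 mod 10 = 6

Invalid (Luhn sum mod 10 = 6)


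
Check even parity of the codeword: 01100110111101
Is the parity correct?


Number of 1s: 9

No, parity error (9 ones)


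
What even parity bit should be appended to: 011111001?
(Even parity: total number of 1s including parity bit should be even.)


Number of 1s in data: 6
Parity bit: 0

0


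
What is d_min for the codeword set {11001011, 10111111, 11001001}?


Comparing all pairs, minimum distance: 1
Can detect 0 errors, correct 0 errors

1


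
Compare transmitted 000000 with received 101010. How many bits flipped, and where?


XOR: 101010

3 error(s) at position(s): 0, 2, 4


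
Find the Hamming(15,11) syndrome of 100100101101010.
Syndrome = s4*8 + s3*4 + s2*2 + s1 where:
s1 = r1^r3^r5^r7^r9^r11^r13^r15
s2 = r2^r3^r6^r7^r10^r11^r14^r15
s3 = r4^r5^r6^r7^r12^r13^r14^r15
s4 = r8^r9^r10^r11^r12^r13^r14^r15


s1=1, s2=1, s3=0, s4=0

Syndrome = 3 (error at position 3)


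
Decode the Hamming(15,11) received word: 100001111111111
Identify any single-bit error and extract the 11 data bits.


Syndrome = 0: no error detected

Data: 00111111111 (no errors)


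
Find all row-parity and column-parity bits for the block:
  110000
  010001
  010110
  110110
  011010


Row parities: 00101
Column parities: 011011

Row P: 00101, Col P: 011011, Corner: 0


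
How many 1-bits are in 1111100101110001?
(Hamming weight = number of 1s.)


Counting 1s in 1111100101110001

10


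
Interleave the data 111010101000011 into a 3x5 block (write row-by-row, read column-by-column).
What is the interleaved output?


Matrix:
  11101
  01010
  00011
Read columns: 100110100011101

100110100011101


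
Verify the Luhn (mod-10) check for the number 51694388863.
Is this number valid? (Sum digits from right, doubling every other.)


Luhn sum = 61
61 mod 10 = 1

Invalid (Luhn sum mod 10 = 1)


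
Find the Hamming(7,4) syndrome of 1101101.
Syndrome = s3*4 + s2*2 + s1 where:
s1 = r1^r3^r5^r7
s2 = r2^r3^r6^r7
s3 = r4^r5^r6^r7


s1=1, s2=0, s3=1

Syndrome = 5 (error at position 5)


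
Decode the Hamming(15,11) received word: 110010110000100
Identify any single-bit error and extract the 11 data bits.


Syndrome = 4: error at position 4

Data: 01010000100 (corrected bit 4)


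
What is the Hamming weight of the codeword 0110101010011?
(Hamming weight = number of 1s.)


Counting 1s in 0110101010011

7


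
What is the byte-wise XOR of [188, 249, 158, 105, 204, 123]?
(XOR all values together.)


XOR chain: 188 ^ 249 ^ 158 ^ 105 ^ 204 ^ 123 = 5

5


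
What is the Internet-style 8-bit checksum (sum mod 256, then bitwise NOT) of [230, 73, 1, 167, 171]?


Sum = 642 mod 256 = 130
Complement = 125

125


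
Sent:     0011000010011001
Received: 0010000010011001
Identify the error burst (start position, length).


XOR: 0001000000000000

Burst at position 3, length 1


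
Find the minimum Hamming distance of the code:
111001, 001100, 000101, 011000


Comparing all pairs, minimum distance: 2
Can detect 1 errors, correct 0 errors

2


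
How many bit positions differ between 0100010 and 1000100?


XOR: 1100110
Count of 1s: 4

4


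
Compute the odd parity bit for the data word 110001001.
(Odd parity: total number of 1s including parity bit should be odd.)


Number of 1s in data: 4
Parity bit: 1

1


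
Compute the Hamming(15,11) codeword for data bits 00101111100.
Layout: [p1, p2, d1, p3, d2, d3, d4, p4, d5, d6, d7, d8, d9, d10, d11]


Parity bits: p1=1, p2=1, p3=1, p4=1

110101011111100


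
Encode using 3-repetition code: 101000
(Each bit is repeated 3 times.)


Each bit -> 3 copies

111000111000000000


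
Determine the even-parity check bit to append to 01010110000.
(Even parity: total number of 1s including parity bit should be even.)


Number of 1s in data: 4
Parity bit: 0

0


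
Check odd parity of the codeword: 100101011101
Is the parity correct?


Number of 1s: 7

Yes, parity is correct (7 ones)


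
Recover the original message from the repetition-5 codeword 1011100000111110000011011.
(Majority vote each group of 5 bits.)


Groups: 10111, 00000, 11111, 00000, 11011
Majority votes: 10101

10101


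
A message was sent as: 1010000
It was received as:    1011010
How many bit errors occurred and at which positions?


XOR: 0001010

2 error(s) at position(s): 3, 5


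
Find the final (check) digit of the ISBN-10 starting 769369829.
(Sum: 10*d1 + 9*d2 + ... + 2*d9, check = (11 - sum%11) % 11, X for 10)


Weighted sum: 354
354 mod 11 = 2

Check digit: 9


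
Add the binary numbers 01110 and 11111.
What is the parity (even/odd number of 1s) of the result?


01110 = 14
11111 = 31
Sum = 45 = 101101
1s count = 4

even parity (4 ones in 101101)


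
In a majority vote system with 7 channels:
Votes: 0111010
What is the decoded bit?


Ones: 4 out of 7
Threshold: 4

1 (4/7 voted 1)


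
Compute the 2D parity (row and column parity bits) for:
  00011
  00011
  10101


Row parities: 001
Column parities: 10101

Row P: 001, Col P: 10101, Corner: 1


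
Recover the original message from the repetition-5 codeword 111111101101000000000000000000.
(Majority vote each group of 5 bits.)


Groups: 11111, 11011, 01000, 00000, 00000, 00000
Majority votes: 110000

110000


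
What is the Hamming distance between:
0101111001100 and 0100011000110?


XOR: 0001100001010
Count of 1s: 4

4


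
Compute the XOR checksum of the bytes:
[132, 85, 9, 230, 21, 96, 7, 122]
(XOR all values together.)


XOR chain: 132 ^ 85 ^ 9 ^ 230 ^ 21 ^ 96 ^ 7 ^ 122 = 54

54


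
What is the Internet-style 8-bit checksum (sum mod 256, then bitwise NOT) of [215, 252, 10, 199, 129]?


Sum = 805 mod 256 = 37
Complement = 218

218


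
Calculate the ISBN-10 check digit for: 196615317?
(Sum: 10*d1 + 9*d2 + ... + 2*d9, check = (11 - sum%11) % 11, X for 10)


Weighted sum: 241
241 mod 11 = 10

Check digit: 1


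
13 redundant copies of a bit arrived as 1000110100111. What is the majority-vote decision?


Ones: 7 out of 13
Threshold: 7

1 (7/13 voted 1)


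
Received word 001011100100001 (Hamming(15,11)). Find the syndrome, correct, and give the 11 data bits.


Syndrome = 2: error at position 2

Data: 11110100001 (corrected bit 2)


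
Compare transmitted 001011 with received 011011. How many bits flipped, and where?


XOR: 010000

1 error(s) at position(s): 1


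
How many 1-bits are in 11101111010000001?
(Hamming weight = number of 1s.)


Counting 1s in 11101111010000001

9


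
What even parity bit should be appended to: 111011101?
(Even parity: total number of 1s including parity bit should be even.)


Number of 1s in data: 7
Parity bit: 1

1


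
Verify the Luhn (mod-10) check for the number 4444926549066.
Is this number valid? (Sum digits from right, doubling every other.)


Luhn sum = 66
66 mod 10 = 6

Invalid (Luhn sum mod 10 = 6)


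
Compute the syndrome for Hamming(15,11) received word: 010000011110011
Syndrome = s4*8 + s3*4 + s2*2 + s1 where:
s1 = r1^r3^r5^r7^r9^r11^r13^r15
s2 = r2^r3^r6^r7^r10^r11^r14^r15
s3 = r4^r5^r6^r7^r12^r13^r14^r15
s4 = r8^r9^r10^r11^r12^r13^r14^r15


s1=1, s2=1, s3=0, s4=0

Syndrome = 3 (error at position 3)


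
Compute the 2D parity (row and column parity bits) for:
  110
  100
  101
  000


Row parities: 0100
Column parities: 111

Row P: 0100, Col P: 111, Corner: 1


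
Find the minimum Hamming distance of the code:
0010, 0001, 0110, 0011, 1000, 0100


Comparing all pairs, minimum distance: 1
Can detect 0 errors, correct 0 errors

1


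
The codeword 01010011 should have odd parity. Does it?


Number of 1s: 4

No, parity error (4 ones)


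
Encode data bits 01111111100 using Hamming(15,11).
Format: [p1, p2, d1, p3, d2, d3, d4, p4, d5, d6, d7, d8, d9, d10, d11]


Parity bits: p1=1, p2=0, p3=1, p4=1

100111111111100


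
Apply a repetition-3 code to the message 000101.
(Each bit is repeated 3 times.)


Each bit -> 3 copies

000000000111000111


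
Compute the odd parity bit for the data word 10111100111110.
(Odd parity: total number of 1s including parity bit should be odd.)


Number of 1s in data: 10
Parity bit: 1

1


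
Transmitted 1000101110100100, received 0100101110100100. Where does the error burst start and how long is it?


XOR: 1100000000000000

Burst at position 0, length 2


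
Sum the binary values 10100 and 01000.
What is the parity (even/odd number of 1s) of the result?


10100 = 20
01000 = 8
Sum = 28 = 11100
1s count = 3

odd parity (3 ones in 11100)


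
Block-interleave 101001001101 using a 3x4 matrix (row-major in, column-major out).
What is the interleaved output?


Matrix:
  1010
  0100
  1101
Read columns: 101011100001

101011100001


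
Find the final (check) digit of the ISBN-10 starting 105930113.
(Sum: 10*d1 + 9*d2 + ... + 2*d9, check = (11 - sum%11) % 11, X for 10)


Weighted sum: 144
144 mod 11 = 1

Check digit: X


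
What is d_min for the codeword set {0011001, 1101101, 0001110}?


Comparing all pairs, minimum distance: 4
Can detect 3 errors, correct 1 errors

4


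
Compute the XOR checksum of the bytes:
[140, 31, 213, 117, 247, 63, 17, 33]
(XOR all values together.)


XOR chain: 140 ^ 31 ^ 213 ^ 117 ^ 247 ^ 63 ^ 17 ^ 33 = 203

203


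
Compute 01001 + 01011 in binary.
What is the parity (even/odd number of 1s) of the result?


01001 = 9
01011 = 11
Sum = 20 = 10100
1s count = 2

even parity (2 ones in 10100)


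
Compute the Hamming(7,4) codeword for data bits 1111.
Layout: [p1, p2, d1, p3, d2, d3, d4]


Parity bits: p1=1, p2=1, p3=1

1111111


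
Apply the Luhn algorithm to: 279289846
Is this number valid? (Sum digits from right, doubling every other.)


Luhn sum = 59
59 mod 10 = 9

Invalid (Luhn sum mod 10 = 9)


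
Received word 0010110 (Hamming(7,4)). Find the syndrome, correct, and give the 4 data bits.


Syndrome = 0: no error detected

Data: 1110 (no errors)


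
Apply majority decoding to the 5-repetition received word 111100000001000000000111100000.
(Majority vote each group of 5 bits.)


Groups: 11110, 00000, 01000, 00000, 01111, 00000
Majority votes: 100010

100010


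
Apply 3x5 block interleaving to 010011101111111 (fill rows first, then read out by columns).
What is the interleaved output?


Matrix:
  01001
  11011
  11111
Read columns: 011111001011111

011111001011111


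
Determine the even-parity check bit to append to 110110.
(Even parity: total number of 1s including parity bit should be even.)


Number of 1s in data: 4
Parity bit: 0

0


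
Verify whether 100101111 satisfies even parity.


Number of 1s: 6

Yes, parity is correct (6 ones)


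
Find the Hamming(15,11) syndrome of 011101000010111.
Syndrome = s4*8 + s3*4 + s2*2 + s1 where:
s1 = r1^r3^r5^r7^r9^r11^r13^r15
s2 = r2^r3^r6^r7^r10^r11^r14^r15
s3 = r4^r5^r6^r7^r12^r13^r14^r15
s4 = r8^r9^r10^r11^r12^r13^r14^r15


s1=0, s2=0, s3=1, s4=0

Syndrome = 4 (error at position 4)


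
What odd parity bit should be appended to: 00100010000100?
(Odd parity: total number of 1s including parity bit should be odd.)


Number of 1s in data: 3
Parity bit: 0

0


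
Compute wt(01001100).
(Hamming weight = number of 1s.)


Counting 1s in 01001100

3


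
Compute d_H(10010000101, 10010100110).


XOR: 00000100011
Count of 1s: 3

3


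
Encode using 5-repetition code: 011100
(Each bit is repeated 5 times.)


Each bit -> 5 copies

000001111111111111110000000000


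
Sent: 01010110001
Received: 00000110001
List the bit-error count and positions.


XOR: 01010000000

2 error(s) at position(s): 1, 3


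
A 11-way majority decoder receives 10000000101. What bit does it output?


Ones: 3 out of 11
Threshold: 6

0 (3/11 voted 1)


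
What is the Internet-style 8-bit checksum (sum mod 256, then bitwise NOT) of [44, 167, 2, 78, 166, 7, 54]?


Sum = 518 mod 256 = 6
Complement = 249

249


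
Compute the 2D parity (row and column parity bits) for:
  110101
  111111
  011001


Row parities: 001
Column parities: 010011

Row P: 001, Col P: 010011, Corner: 1


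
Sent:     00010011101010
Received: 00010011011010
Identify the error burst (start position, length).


XOR: 00000000110000

Burst at position 8, length 2


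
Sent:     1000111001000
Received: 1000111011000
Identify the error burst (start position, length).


XOR: 0000000010000

Burst at position 8, length 1


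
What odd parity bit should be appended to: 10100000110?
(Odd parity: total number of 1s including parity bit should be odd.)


Number of 1s in data: 4
Parity bit: 1

1


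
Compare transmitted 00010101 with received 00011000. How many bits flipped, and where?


XOR: 00001101

3 error(s) at position(s): 4, 5, 7


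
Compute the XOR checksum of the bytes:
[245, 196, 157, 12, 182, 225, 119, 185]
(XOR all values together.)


XOR chain: 245 ^ 196 ^ 157 ^ 12 ^ 182 ^ 225 ^ 119 ^ 185 = 57

57


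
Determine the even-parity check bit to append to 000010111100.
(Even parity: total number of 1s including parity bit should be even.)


Number of 1s in data: 5
Parity bit: 1

1


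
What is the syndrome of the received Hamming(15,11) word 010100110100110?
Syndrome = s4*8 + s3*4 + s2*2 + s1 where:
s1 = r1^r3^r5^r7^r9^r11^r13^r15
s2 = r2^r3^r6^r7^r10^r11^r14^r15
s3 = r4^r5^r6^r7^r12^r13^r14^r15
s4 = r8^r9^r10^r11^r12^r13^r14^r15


s1=0, s2=0, s3=0, s4=0

Syndrome = 0 (no error)


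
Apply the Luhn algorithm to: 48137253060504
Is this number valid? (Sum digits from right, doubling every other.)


Luhn sum = 47
47 mod 10 = 7

Invalid (Luhn sum mod 10 = 7)


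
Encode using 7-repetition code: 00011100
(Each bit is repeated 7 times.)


Each bit -> 7 copies

00000000000000000000011111111111111111111100000000000000


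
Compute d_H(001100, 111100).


XOR: 110000
Count of 1s: 2

2


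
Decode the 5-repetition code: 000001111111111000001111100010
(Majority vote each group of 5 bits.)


Groups: 00000, 11111, 11111, 00000, 11111, 00010
Majority votes: 011010

011010


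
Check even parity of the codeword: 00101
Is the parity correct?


Number of 1s: 2

Yes, parity is correct (2 ones)


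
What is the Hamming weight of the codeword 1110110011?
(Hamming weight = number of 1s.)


Counting 1s in 1110110011

7


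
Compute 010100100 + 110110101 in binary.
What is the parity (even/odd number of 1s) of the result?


010100100 = 164
110110101 = 437
Sum = 601 = 1001011001
1s count = 5

odd parity (5 ones in 1001011001)


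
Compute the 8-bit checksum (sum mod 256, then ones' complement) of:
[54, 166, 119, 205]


Sum = 544 mod 256 = 32
Complement = 223

223


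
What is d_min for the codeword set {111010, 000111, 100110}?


Comparing all pairs, minimum distance: 2
Can detect 1 errors, correct 0 errors

2


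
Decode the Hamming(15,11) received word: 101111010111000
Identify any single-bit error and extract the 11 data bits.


Syndrome = 0: no error detected

Data: 11100111000 (no errors)


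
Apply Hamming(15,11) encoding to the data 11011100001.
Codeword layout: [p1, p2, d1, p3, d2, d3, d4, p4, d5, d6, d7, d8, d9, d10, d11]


Parity bits: p1=1, p2=0, p3=1, p4=1

101110111100001


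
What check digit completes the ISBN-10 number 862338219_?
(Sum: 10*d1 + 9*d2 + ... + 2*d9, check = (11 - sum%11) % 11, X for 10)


Weighted sum: 258
258 mod 11 = 5

Check digit: 6


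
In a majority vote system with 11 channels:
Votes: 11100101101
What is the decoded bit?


Ones: 7 out of 11
Threshold: 6

1 (7/11 voted 1)


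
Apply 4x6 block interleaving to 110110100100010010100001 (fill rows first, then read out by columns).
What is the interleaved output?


Matrix:
  110110
  100100
  010010
  100001
Read columns: 110110100000110010100001

110110100000110010100001


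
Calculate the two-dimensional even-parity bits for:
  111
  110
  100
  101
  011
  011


Row parities: 101000
Column parities: 000

Row P: 101000, Col P: 000, Corner: 0


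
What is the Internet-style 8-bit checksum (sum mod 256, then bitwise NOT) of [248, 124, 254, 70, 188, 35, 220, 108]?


Sum = 1247 mod 256 = 223
Complement = 32

32


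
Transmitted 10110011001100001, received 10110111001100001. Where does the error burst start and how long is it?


XOR: 00000100000000000

Burst at position 5, length 1


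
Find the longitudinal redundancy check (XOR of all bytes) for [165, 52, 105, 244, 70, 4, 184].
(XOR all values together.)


XOR chain: 165 ^ 52 ^ 105 ^ 244 ^ 70 ^ 4 ^ 184 = 246

246


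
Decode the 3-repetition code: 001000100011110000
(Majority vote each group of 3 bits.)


Groups: 001, 000, 100, 011, 110, 000
Majority votes: 000110

000110


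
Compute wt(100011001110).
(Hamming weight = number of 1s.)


Counting 1s in 100011001110

6


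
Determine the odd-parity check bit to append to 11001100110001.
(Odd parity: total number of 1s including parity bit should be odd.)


Number of 1s in data: 7
Parity bit: 0

0


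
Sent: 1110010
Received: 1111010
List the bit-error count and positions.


XOR: 0001000

1 error(s) at position(s): 3


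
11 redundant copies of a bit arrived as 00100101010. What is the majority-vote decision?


Ones: 4 out of 11
Threshold: 6

0 (4/11 voted 1)


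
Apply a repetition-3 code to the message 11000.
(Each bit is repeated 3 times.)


Each bit -> 3 copies

111111000000000


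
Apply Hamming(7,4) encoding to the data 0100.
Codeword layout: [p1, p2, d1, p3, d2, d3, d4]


Parity bits: p1=1, p2=0, p3=1

1001100


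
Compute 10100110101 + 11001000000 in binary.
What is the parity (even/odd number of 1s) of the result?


10100110101 = 1333
11001000000 = 1600
Sum = 2933 = 101101110101
1s count = 8

even parity (8 ones in 101101110101)


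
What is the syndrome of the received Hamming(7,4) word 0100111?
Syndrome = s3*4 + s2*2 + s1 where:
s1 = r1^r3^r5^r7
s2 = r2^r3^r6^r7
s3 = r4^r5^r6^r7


s1=0, s2=1, s3=1

Syndrome = 6 (error at position 6)


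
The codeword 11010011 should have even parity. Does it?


Number of 1s: 5

No, parity error (5 ones)


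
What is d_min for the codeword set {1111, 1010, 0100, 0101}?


Comparing all pairs, minimum distance: 1
Can detect 0 errors, correct 0 errors

1


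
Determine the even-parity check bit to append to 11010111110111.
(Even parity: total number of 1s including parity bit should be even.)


Number of 1s in data: 11
Parity bit: 1

1


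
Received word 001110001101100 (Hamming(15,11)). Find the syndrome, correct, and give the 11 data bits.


Syndrome = 0: no error detected

Data: 11001101100 (no errors)


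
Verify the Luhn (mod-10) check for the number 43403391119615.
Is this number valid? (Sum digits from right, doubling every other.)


Luhn sum = 63
63 mod 10 = 3

Invalid (Luhn sum mod 10 = 3)


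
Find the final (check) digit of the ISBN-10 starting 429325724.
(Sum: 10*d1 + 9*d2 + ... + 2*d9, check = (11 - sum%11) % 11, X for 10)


Weighted sum: 230
230 mod 11 = 10

Check digit: 1


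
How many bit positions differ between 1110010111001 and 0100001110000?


XOR: 1010011001001
Count of 1s: 6

6


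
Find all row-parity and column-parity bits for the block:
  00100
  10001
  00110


Row parities: 100
Column parities: 10011

Row P: 100, Col P: 10011, Corner: 1


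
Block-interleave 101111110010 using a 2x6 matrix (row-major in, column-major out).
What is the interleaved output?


Matrix:
  101111
  110010
Read columns: 110110101110

110110101110


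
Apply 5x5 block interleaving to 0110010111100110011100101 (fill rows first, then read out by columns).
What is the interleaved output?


Matrix:
  01100
  10111
  10011
  00111
  00101
Read columns: 0110010000110110111001111

0110010000110110111001111


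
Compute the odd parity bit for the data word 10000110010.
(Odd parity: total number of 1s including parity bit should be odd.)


Number of 1s in data: 4
Parity bit: 1

1


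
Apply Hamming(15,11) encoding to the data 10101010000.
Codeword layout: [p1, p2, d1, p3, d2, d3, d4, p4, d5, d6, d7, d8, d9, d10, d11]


Parity bits: p1=1, p2=1, p3=1, p4=0

111101001010000


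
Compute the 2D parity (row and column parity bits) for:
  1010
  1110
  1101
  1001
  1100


Row parities: 01100
Column parities: 1100

Row P: 01100, Col P: 1100, Corner: 0


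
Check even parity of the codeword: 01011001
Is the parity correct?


Number of 1s: 4

Yes, parity is correct (4 ones)


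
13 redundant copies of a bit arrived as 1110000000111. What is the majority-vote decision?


Ones: 6 out of 13
Threshold: 7

0 (6/13 voted 1)


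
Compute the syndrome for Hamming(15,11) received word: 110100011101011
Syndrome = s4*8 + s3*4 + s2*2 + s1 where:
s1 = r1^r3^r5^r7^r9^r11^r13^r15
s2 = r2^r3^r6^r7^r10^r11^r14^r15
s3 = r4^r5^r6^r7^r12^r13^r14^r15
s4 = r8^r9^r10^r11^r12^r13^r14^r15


s1=1, s2=0, s3=0, s4=0

Syndrome = 1 (error at position 1)


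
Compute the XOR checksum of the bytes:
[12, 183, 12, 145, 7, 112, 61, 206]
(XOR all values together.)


XOR chain: 12 ^ 183 ^ 12 ^ 145 ^ 7 ^ 112 ^ 61 ^ 206 = 162

162


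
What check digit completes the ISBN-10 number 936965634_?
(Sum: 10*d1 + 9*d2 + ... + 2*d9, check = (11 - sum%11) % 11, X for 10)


Weighted sum: 330
330 mod 11 = 0

Check digit: 0


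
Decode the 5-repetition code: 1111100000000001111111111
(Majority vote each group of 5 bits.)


Groups: 11111, 00000, 00000, 11111, 11111
Majority votes: 10011

10011


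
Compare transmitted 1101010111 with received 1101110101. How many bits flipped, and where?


XOR: 0000100010

2 error(s) at position(s): 4, 8


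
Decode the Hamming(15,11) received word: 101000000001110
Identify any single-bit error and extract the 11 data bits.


Syndrome = 13: error at position 13

Data: 10000001010 (corrected bit 13)


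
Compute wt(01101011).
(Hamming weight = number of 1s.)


Counting 1s in 01101011

5


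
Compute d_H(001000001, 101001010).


XOR: 100001011
Count of 1s: 4

4


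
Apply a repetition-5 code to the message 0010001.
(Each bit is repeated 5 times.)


Each bit -> 5 copies

00000000001111100000000000000011111


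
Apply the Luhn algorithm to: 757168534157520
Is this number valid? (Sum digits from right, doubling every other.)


Luhn sum = 66
66 mod 10 = 6

Invalid (Luhn sum mod 10 = 6)


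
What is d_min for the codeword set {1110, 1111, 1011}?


Comparing all pairs, minimum distance: 1
Can detect 0 errors, correct 0 errors

1


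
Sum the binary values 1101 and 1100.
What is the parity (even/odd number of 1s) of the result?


1101 = 13
1100 = 12
Sum = 25 = 11001
1s count = 3

odd parity (3 ones in 11001)


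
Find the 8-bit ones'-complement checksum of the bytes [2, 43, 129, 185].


Sum = 359 mod 256 = 103
Complement = 152

152


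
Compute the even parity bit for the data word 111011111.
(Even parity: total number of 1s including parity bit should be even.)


Number of 1s in data: 8
Parity bit: 0

0


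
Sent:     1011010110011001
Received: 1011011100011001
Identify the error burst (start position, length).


XOR: 0000001010000000

Burst at position 6, length 3


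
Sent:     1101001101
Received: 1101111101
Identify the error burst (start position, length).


XOR: 0000110000

Burst at position 4, length 2


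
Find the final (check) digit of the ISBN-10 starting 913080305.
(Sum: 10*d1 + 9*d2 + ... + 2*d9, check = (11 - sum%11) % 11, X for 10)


Weighted sum: 193
193 mod 11 = 6

Check digit: 5


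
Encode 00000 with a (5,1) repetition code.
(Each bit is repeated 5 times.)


Each bit -> 5 copies

0000000000000000000000000


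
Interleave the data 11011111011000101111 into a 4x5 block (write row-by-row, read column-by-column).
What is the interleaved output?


Matrix:
  11011
  11101
  10001
  01111
Read columns: 11101101010110011111

11101101010110011111


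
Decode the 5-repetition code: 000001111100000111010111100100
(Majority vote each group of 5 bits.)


Groups: 00000, 11111, 00000, 11101, 01111, 00100
Majority votes: 010110

010110


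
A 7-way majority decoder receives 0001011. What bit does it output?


Ones: 3 out of 7
Threshold: 4

0 (3/7 voted 1)


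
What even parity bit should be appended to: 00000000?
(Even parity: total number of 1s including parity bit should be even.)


Number of 1s in data: 0
Parity bit: 0

0


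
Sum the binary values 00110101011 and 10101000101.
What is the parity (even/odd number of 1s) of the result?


00110101011 = 427
10101000101 = 1349
Sum = 1776 = 11011110000
1s count = 6

even parity (6 ones in 11011110000)


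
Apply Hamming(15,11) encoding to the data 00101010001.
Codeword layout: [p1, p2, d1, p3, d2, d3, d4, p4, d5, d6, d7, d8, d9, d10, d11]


Parity bits: p1=1, p2=1, p3=0, p4=1

110001011010001


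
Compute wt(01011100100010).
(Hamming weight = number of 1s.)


Counting 1s in 01011100100010

6


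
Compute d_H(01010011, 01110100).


XOR: 00100111
Count of 1s: 4

4


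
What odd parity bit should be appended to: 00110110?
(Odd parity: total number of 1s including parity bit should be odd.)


Number of 1s in data: 4
Parity bit: 1

1


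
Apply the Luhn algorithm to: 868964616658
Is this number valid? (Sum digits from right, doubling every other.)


Luhn sum = 58
58 mod 10 = 8

Invalid (Luhn sum mod 10 = 8)


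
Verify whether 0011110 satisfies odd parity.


Number of 1s: 4

No, parity error (4 ones)


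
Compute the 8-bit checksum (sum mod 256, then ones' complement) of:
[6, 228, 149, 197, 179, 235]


Sum = 994 mod 256 = 226
Complement = 29

29


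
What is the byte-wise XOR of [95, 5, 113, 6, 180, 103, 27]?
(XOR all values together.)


XOR chain: 95 ^ 5 ^ 113 ^ 6 ^ 180 ^ 103 ^ 27 = 229

229


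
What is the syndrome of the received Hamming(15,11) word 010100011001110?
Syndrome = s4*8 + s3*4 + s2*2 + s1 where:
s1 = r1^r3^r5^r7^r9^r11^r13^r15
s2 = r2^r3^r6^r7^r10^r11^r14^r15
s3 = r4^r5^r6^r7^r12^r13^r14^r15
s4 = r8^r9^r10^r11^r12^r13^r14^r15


s1=0, s2=0, s3=0, s4=1

Syndrome = 8 (error at position 8)


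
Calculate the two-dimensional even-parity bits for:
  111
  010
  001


Row parities: 111
Column parities: 100

Row P: 111, Col P: 100, Corner: 1


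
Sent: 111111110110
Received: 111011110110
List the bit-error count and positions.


XOR: 000100000000

1 error(s) at position(s): 3


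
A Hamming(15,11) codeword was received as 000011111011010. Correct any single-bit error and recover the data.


Syndrome = 12: error at position 12

Data: 01111010010 (corrected bit 12)


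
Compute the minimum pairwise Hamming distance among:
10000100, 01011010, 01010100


Comparing all pairs, minimum distance: 3
Can detect 2 errors, correct 1 errors

3


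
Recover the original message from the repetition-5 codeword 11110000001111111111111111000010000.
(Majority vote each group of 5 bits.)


Groups: 11110, 00000, 11111, 11111, 11111, 10000, 10000
Majority votes: 1011100

1011100


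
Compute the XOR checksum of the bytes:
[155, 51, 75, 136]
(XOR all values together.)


XOR chain: 155 ^ 51 ^ 75 ^ 136 = 107

107


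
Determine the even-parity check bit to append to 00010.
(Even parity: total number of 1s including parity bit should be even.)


Number of 1s in data: 1
Parity bit: 1

1


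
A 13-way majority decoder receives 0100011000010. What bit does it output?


Ones: 4 out of 13
Threshold: 7

0 (4/13 voted 1)


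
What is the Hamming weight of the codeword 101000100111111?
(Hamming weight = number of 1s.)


Counting 1s in 101000100111111

9


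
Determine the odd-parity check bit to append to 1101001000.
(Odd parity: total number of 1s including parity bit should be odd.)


Number of 1s in data: 4
Parity bit: 1

1


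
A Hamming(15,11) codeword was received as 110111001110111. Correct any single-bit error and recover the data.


Syndrome = 0: no error detected

Data: 01101110111 (no errors)


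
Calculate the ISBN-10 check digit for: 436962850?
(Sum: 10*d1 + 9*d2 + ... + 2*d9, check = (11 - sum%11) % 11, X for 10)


Weighted sum: 271
271 mod 11 = 7

Check digit: 4


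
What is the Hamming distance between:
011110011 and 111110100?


XOR: 100000111
Count of 1s: 4

4


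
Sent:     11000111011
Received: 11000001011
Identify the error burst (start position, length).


XOR: 00000110000

Burst at position 5, length 2


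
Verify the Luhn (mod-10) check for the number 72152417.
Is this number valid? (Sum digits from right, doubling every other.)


Luhn sum = 31
31 mod 10 = 1

Invalid (Luhn sum mod 10 = 1)


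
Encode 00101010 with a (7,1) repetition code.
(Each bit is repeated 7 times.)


Each bit -> 7 copies

00000000000000111111100000001111111000000011111110000000


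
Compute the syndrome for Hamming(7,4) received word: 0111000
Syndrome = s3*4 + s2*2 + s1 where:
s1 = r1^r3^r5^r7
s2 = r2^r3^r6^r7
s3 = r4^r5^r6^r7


s1=1, s2=0, s3=1

Syndrome = 5 (error at position 5)


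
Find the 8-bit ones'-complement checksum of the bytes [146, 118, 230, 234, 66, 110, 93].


Sum = 997 mod 256 = 229
Complement = 26

26


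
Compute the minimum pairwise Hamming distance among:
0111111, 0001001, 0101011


Comparing all pairs, minimum distance: 2
Can detect 1 errors, correct 0 errors

2


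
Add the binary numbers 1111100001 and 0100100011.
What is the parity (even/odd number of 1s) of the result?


1111100001 = 993
0100100011 = 291
Sum = 1284 = 10100000100
1s count = 3

odd parity (3 ones in 10100000100)


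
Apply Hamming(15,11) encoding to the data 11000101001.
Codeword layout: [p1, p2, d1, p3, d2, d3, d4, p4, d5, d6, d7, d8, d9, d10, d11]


Parity bits: p1=1, p2=1, p3=1, p4=1

111110010101001


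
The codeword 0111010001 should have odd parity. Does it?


Number of 1s: 5

Yes, parity is correct (5 ones)


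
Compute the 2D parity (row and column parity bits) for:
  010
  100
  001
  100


Row parities: 1111
Column parities: 011

Row P: 1111, Col P: 011, Corner: 0


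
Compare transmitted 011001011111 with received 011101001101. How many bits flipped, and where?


XOR: 000100010010

3 error(s) at position(s): 3, 7, 10


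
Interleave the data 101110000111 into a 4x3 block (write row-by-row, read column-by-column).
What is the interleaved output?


Matrix:
  101
  110
  000
  111
Read columns: 110101011001

110101011001


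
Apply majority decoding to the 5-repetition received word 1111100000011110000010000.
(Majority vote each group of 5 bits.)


Groups: 11111, 00000, 01111, 00000, 10000
Majority votes: 10100

10100


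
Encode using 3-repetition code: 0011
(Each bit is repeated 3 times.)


Each bit -> 3 copies

000000111111


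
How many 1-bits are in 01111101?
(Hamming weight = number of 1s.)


Counting 1s in 01111101

6


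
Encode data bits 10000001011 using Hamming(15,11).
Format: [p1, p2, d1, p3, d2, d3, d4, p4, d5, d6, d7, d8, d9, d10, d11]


Parity bits: p1=0, p2=1, p3=1, p4=1

011100010001011


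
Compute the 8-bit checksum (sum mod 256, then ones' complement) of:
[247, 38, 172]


Sum = 457 mod 256 = 201
Complement = 54

54


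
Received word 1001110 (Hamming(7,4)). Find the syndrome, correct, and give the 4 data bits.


Syndrome = 6: error at position 6

Data: 0100 (corrected bit 6)


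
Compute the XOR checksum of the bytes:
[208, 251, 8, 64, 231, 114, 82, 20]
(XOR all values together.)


XOR chain: 208 ^ 251 ^ 8 ^ 64 ^ 231 ^ 114 ^ 82 ^ 20 = 176

176


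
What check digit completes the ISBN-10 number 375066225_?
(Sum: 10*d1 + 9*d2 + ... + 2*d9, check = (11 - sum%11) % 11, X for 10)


Weighted sum: 223
223 mod 11 = 3

Check digit: 8


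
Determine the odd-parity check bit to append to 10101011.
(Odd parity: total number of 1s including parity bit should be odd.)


Number of 1s in data: 5
Parity bit: 0

0


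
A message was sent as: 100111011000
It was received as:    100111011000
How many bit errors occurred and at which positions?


XOR: 000000000000

0 errors (received matches sent)


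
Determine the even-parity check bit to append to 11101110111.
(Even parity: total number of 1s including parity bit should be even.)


Number of 1s in data: 9
Parity bit: 1

1


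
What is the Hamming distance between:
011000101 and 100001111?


XOR: 111001010
Count of 1s: 5

5


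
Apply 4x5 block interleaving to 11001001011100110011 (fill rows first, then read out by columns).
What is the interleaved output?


Matrix:
  11001
  00101
  11001
  10011
Read columns: 10111010010000011111

10111010010000011111


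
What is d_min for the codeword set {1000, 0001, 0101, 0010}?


Comparing all pairs, minimum distance: 1
Can detect 0 errors, correct 0 errors

1


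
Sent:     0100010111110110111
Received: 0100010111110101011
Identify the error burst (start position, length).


XOR: 0000000000000011100

Burst at position 14, length 3


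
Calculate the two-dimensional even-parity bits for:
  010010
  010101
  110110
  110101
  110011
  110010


Row parities: 010001
Column parities: 000101

Row P: 010001, Col P: 000101, Corner: 0


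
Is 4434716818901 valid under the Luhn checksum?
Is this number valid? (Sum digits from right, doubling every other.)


Luhn sum = 63
63 mod 10 = 3

Invalid (Luhn sum mod 10 = 3)


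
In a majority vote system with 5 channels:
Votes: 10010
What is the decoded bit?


Ones: 2 out of 5
Threshold: 3

0 (2/5 voted 1)


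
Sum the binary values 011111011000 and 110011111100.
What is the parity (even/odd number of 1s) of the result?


011111011000 = 2008
110011111100 = 3324
Sum = 5332 = 1010011010100
1s count = 6

even parity (6 ones in 1010011010100)


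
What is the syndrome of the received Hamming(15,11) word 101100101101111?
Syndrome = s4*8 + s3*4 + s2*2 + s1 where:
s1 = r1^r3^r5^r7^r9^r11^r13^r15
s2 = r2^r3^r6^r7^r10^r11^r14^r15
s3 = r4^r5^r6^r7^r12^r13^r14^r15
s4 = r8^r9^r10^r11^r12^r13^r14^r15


s1=0, s2=1, s3=0, s4=0

Syndrome = 2 (error at position 2)


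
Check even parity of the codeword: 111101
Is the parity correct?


Number of 1s: 5

No, parity error (5 ones)


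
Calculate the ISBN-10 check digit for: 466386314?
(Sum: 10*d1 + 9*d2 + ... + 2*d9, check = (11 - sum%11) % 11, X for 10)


Weighted sum: 264
264 mod 11 = 0

Check digit: 0


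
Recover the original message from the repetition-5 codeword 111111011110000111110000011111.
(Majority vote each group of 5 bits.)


Groups: 11111, 10111, 10000, 11111, 00000, 11111
Majority votes: 110101

110101


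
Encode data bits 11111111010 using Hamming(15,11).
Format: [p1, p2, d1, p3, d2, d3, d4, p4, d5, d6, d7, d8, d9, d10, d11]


Parity bits: p1=1, p2=0, p3=1, p4=1

101111111111010


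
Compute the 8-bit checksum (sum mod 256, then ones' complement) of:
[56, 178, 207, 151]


Sum = 592 mod 256 = 80
Complement = 175

175


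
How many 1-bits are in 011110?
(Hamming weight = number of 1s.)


Counting 1s in 011110

4


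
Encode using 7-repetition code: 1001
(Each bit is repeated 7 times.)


Each bit -> 7 copies

1111111000000000000001111111


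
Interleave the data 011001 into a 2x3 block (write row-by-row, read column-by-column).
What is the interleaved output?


Matrix:
  011
  001
Read columns: 001011

001011
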